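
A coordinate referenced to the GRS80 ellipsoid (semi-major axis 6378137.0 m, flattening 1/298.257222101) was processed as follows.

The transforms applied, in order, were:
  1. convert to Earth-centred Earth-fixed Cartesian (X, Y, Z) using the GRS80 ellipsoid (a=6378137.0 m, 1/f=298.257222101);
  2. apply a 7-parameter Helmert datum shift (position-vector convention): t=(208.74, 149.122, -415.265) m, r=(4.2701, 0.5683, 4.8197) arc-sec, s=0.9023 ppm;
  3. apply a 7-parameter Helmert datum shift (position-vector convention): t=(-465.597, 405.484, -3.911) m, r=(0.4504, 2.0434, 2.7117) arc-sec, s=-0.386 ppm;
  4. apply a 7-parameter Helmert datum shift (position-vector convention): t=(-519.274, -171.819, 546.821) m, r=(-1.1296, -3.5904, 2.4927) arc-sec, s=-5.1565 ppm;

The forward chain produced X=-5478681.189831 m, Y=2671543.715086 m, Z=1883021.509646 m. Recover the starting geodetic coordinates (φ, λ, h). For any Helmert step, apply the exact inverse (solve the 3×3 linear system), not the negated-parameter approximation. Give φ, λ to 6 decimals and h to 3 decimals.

φ=17.277206°, λ=154.001903°, h=2466.048 m

start: X=-5478681.1898, Y=2671543.7151, Z=1883021.5096 m
→ Helmert⁻¹: X=-5478125.1059, Y=2671785.2038, Z=1882594.3839
→ Helmert⁻¹: X=-5477645.1521, Y=2671456.8746, Z=1882538.9229
→ Helmert⁻¹: X=-5477791.7141, Y=2671472.3189, Z=1882882.0917
→ geod (Bowring, a=6378137.000): φ=17.27720600°, λ=154.00190300°, h=2466.0480 m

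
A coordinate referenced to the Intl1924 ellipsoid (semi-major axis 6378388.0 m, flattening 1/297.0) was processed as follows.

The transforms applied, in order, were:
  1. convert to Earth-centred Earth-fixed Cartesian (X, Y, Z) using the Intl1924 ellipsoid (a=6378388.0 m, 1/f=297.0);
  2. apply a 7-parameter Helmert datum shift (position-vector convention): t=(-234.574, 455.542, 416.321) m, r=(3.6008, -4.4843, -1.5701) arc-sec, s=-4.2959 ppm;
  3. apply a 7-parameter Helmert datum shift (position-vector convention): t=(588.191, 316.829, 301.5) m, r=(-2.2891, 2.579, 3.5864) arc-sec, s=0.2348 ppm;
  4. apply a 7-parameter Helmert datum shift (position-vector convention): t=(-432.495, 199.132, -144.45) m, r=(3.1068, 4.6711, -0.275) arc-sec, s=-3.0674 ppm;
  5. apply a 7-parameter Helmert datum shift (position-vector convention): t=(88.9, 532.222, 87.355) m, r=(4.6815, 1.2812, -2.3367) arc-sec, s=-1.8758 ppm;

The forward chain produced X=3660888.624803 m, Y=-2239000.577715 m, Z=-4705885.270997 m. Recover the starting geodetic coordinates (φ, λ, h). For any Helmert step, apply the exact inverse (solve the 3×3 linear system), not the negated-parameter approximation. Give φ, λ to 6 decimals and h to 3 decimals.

start: X=3660888.6248, Y=-2239000.5777, Z=-4705885.2710 m
→ Helmert⁻¹: X=3660861.1938, Y=-2239602.3359, Z=-4705907.8830
→ Helmert⁻¹: X=3661414.4708, Y=-2239874.3344, Z=-4705661.2132
→ Helmert⁻¹: X=3660845.3091, Y=-2240202.0639, Z=-4705940.6969
→ Helmert⁻¹: X=3661010.3474, Y=-2240721.5245, Z=-4706417.7116
→ geod (Bowring, a=6378388.000): φ=-47.82714700°, λ=-31.46871800°, h=3151.0300 m

φ=-47.827147°, λ=-31.468718°, h=3151.030 m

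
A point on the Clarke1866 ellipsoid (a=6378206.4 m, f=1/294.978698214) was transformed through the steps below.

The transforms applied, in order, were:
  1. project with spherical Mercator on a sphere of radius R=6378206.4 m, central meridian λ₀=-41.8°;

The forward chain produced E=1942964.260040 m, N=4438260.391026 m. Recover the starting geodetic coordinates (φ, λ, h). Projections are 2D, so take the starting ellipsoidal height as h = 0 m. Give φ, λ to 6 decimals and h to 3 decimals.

φ=36.993581°, λ=-24.346245°, h=0.000 m

start: E=1942964.2600, N=4438260.3910 m
→ merc⁻¹: φ=36.99358100°, λ=-24.34624500°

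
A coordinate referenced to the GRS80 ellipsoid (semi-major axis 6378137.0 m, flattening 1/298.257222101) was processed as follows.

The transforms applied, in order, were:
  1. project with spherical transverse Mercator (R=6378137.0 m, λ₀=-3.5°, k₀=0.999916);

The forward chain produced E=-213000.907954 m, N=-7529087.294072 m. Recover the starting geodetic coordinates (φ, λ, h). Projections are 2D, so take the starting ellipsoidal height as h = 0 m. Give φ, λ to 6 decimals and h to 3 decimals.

φ=-67.563102°, λ=-8.518311°, h=0.000 m

start: E=-213000.9080, N=-7529087.2941 m
→ tm⁻¹: φ=-67.56310200°, λ=-8.51831100°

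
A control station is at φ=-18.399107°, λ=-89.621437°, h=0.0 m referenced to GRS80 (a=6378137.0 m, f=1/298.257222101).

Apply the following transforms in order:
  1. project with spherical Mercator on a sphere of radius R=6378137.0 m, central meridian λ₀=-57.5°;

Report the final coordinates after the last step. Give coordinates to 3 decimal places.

start: φ=-18.399107°, λ=-89.621437°, h=0.000 m
→ merc (R=6378137.0, λ₀=-57.5°): E=-3575742.0104, N=-2084316.6400

E=-3575742.010 m, N=-2084316.640 m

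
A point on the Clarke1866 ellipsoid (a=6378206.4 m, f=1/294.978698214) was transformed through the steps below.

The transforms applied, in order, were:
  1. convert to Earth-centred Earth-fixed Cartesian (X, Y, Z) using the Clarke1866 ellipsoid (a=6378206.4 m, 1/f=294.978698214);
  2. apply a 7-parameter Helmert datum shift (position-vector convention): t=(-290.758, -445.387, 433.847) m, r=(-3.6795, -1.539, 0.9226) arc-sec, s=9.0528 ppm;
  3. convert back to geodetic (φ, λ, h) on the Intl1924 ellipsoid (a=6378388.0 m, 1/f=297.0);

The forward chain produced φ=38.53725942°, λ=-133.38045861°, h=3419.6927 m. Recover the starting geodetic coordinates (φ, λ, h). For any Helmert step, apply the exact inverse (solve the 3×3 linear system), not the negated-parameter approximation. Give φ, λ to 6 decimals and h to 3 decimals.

start: φ=38.537259°, λ=-133.380459°, h=3419.693 m
→ ECEF (a=6378388.000, f=1/297.0): X=-3433094.2459, Y=-3632876.5156, Z=3954460.7205
→ Helmert⁻¹: X=-3432759.1577, Y=-3632453.4243, Z=3953951.8933
→ geod (Bowring, a=6378206.400): φ=38.53797700°, λ=-133.38099800°, h=2920.4890 m

φ=38.537977°, λ=-133.380998°, h=2920.489 m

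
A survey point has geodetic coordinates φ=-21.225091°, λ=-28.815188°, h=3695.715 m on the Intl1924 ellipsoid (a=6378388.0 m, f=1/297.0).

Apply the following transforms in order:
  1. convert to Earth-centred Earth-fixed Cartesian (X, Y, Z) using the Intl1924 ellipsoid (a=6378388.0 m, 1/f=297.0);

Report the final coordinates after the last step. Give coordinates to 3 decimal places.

start: φ=-21.225091°, λ=-28.815188°, h=3695.715 m
→ ECEF (a=6378388.000, f=1/297.0): X=5214822.9977, Y=-2868673.6016, Z=-2296011.0354

X=5214822.998 m, Y=-2868673.602 m, Z=-2296011.035 m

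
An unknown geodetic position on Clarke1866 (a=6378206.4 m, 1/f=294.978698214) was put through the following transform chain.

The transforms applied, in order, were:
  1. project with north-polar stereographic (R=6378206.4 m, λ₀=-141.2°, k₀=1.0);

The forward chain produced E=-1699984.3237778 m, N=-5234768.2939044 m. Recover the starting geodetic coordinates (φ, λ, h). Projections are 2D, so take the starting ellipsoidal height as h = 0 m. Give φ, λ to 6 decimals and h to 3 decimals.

start: E=-1699984.3238, N=-5234768.2939 m
→ stereo⁻¹: φ=43.32344800°, λ=-159.19113900°

φ=43.323448°, λ=-159.191139°, h=0.000 m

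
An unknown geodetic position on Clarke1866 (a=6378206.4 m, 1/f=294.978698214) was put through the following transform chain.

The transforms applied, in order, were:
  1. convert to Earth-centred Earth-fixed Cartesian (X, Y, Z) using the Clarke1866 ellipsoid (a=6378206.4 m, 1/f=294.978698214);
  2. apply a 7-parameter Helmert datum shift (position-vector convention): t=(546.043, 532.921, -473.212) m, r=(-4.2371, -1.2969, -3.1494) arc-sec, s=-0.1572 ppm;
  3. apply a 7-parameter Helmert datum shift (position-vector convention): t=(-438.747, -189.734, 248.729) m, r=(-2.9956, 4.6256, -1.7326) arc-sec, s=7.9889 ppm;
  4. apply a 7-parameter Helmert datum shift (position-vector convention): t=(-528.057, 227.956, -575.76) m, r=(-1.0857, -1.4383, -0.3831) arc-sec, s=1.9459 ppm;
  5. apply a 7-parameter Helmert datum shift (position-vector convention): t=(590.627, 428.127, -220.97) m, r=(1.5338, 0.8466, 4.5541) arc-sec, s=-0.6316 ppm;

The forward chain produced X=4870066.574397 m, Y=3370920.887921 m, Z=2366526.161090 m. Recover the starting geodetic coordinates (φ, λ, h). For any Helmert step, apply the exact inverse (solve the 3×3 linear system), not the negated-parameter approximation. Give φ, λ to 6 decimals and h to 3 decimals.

start: X=4870066.5744, Y=3370920.8879, Z=2366526.1611 m
→ Helmert⁻¹: X=4869543.7237, Y=3370404.9748, Z=2366743.5501
→ Helmert⁻¹: X=4870072.5519, Y=3370167.0455, Z=2367298.4834
→ Helmert⁻¹: X=4870390.9932, Y=3370336.3862, Z=2367189.0133
→ Helmert⁻¹: X=4869809.1498, Y=3369829.7132, Z=2367701.2015
→ geod (Bowring, a=6378206.400): φ=21.92645700°, λ=34.68261200°, h=2623.5120 m

φ=21.926457°, λ=34.682612°, h=2623.512 m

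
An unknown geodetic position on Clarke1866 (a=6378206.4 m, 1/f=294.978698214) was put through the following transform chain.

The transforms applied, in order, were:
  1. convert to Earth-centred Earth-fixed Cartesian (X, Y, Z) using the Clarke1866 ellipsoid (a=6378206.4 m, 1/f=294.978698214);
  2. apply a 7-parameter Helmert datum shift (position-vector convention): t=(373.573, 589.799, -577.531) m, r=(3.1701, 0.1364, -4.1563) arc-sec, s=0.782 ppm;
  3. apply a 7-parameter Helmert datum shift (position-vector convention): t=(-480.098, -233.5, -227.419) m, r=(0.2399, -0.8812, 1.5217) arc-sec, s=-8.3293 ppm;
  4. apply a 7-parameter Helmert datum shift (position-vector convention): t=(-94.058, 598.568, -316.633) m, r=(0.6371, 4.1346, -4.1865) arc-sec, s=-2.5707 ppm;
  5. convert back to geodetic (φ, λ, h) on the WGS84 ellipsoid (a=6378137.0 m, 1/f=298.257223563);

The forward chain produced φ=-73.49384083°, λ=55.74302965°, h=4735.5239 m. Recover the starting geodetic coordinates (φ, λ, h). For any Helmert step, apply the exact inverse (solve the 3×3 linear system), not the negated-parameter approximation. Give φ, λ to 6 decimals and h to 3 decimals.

φ=-73.498352°, λ=55.718033°, h=3681.780 m

start: φ=-73.493841°, λ=55.743030°, h=4735.524 m
→ ECEF (a=6378137.000, f=1/298.257223563): X=1023977.6763, Y=1503519.4365, Z=-6097668.6147
→ Helmert⁻¹: X=1024166.0845, Y=1502926.6861, Z=-6097351.7688
→ Helmert⁻¹: X=1024639.7583, Y=1503158.0559, Z=-6097181.2607
→ Helmert⁻¹: X=1024239.1402, Y=1502494.0212, Z=-6096621.3768
→ geod (Bowring, a=6378206.400): φ=-73.49835200°, λ=55.71803300°, h=3681.7800 m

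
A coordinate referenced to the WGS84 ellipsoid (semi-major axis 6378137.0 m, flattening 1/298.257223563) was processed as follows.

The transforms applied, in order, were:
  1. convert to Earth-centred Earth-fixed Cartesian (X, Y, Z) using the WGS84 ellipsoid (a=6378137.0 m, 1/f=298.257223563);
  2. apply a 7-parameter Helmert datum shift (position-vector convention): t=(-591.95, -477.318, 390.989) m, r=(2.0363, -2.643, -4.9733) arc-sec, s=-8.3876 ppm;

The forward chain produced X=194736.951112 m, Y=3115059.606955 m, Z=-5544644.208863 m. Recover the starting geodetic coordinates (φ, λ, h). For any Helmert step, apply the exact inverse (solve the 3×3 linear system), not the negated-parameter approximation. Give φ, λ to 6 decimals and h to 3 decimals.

φ=-60.786863°, λ=86.415151°, h=1517.912 m

start: X=194736.9511, Y=3115059.6070, Z=-5544644.2089 m
→ Helmert⁻¹: X=195184.3676, Y=3115513.0204, Z=-5545114.9660
→ geod (Bowring, a=6378137.000): φ=-60.78686300°, λ=86.41515100°, h=1517.9120 m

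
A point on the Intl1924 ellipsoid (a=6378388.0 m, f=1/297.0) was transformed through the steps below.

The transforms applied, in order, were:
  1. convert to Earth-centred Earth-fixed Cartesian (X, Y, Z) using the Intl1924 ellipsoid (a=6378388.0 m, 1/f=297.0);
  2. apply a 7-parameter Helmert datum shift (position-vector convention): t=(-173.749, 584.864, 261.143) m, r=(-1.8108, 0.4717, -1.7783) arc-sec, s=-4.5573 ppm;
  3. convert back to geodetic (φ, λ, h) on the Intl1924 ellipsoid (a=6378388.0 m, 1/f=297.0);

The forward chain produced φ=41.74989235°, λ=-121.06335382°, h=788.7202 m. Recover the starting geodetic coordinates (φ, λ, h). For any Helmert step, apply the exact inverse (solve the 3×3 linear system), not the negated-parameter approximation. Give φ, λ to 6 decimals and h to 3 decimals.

φ=41.745173°, λ=-121.057313°, h=950.591 m

start: φ=41.749892°, λ=-121.063354°, h=788.720 m
→ ECEF (a=6378388.000, f=1/297.0): X=-2459366.7464, Y=-4082840.7685, Z=4225516.7143
→ Helmert⁻¹: X=-2459178.6616, Y=-4083502.5370, Z=4225233.3543
→ geod (Bowring, a=6378388.000): φ=41.74517300°, λ=-121.05731300°, h=950.5910 m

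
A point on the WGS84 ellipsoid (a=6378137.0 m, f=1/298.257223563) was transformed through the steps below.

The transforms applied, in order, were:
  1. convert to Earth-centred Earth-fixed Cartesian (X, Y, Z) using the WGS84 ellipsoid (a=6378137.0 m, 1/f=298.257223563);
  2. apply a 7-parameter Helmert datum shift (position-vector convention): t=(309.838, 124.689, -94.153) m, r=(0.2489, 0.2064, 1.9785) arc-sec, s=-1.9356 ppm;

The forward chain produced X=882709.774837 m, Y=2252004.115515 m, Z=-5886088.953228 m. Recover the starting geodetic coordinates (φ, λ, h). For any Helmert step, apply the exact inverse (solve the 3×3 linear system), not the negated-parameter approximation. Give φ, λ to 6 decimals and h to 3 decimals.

φ=-67.796863°, λ=68.601508°, h=3715.081 m

start: X=882709.7748, Y=2252004.1155, Z=-5886088.9532 m
→ Helmert⁻¹: X=882429.1347, Y=2251868.2183, Z=-5886008.0275
→ geod (Bowring, a=6378137.000): φ=-67.79686300°, λ=68.60150800°, h=3715.0810 m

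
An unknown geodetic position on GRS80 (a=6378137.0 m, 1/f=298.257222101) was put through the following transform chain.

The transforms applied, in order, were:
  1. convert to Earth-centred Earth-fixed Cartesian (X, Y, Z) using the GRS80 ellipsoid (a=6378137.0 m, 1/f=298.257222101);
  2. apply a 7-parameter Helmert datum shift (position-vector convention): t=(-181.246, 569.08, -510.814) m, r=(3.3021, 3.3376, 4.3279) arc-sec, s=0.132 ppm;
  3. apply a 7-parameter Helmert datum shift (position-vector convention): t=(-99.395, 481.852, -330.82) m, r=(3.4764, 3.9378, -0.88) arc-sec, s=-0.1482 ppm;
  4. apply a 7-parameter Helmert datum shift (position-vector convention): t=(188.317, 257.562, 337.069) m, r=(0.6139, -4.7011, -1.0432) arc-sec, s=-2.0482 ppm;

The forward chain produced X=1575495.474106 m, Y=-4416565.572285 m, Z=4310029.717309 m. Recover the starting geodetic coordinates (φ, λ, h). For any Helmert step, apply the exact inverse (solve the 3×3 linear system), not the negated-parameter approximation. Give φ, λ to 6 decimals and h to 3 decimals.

φ=42.777140°, λ=-70.372418°, h=2000.722 m

start: X=1575495.4741, Y=-4416565.5723, Z=4310029.7173 m
→ Helmert⁻¹: X=1575430.9464, Y=-4416811.3862, Z=4309678.7145
→ Helmert⁻¹: X=1575467.1359, Y=-4417214.5284, Z=4310114.6985
→ Helmert⁻¹: X=1575485.7273, Y=-4417747.0720, Z=4310721.1605
→ geod (Bowring, a=6378137.000): φ=42.77714000°, λ=-70.37241800°, h=2000.7220 m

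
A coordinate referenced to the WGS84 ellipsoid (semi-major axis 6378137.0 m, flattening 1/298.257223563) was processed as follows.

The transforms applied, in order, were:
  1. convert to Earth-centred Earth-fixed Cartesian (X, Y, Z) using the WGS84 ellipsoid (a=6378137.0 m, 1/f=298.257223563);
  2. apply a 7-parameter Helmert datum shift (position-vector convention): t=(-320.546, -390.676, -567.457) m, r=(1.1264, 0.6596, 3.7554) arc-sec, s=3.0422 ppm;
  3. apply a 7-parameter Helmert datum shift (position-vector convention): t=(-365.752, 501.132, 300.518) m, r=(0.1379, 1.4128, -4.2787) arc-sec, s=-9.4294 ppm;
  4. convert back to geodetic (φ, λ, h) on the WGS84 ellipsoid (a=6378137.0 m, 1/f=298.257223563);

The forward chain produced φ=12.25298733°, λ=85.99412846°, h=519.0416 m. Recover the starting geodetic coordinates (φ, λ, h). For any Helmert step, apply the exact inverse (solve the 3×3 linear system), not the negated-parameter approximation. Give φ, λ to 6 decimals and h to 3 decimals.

start: φ=12.252987°, λ=85.994128°, h=519.042 m
→ ECEF (a=6378137.000, f=1/298.257223563): X=435519.4320, Y=6219059.3920, Z=1344874.4758
→ Helmert⁻¹: X=435751.0870, Y=6218626.8359, Z=1344585.4636
→ Helmert⁻¹: X=436179.2324, Y=6218997.9967, Z=1345116.2616
→ geod (Bowring, a=6378137.000): φ=12.25515200°, λ=85.98804000°, h=555.5870 m

φ=12.255152°, λ=85.988040°, h=555.587 m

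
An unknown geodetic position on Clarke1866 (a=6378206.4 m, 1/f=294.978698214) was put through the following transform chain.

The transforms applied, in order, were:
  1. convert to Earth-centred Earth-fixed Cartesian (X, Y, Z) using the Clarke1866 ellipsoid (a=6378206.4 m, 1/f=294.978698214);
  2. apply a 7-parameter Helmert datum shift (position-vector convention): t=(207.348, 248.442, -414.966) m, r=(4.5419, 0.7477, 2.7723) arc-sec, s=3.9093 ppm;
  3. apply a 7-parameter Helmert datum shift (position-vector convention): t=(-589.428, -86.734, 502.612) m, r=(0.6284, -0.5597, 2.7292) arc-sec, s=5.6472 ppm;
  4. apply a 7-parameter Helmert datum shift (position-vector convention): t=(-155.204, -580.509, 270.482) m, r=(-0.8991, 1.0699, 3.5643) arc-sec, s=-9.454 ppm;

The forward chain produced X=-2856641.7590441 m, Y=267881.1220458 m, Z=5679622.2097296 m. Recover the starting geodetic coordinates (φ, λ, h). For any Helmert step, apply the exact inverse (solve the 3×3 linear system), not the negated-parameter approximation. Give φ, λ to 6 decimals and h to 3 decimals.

φ=63.356784°, λ=174.628642°, h=1691.229 m

start: X=-2856641.7590, Y=267881.1220, Z=5679622.2097 m
→ Helmert⁻¹: X=-2856538.3801, Y=268488.7745, Z=5679391.7742
→ Helmert⁻¹: X=-2855913.8601, Y=268629.0809, Z=5678864.0237
→ Helmert⁻¹: X=-2856127.0203, Y=268543.0330, Z=5679240.5212
→ geod (Bowring, a=6378206.400): φ=63.35678400°, λ=174.62864200°, h=1691.2290 m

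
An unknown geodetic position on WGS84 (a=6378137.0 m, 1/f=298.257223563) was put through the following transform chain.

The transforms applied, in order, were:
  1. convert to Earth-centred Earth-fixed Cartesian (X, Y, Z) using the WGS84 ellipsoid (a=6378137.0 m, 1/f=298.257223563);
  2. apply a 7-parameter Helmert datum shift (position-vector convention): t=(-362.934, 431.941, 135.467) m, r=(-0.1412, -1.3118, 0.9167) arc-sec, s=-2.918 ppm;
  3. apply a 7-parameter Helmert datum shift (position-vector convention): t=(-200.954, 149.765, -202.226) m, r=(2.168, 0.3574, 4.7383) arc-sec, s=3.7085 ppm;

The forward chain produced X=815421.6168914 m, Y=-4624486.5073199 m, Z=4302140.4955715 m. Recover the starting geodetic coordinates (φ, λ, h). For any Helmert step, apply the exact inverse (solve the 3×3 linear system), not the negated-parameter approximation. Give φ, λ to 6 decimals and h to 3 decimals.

start: X=815421.6169, Y=-4624486.5073, Z=4302140.4956 m
→ Helmert⁻¹: X=815505.8555, Y=-4624592.6344, Z=4302376.7874
→ Helmert⁻¹: X=815877.9766, Y=-4625044.6424, Z=4302245.5195
→ geod (Bowring, a=6378137.000): φ=42.68334100°, λ=-79.99570100°, h=792.3160 m

φ=42.683341°, λ=-79.995701°, h=792.316 m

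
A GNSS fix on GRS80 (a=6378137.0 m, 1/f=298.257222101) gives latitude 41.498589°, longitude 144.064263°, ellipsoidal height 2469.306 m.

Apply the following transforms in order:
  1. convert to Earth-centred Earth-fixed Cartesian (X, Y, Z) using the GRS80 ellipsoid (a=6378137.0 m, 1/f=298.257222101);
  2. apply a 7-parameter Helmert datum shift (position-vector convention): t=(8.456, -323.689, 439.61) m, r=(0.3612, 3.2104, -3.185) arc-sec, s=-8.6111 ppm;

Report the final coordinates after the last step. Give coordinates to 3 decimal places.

start: φ=41.498589°, λ=144.064263°, h=2469.306 m
→ ECEF (a=6378137.000, f=1/298.257222101): X=-3875052.5349, Y=2808755.3707, Z=4205691.0537
→ Helmert 7p (PV): X=-3874901.8812, Y=2808459.9659, Z=4206159.6792

X=-3874901.881 m, Y=2808459.966 m, Z=4206159.679 m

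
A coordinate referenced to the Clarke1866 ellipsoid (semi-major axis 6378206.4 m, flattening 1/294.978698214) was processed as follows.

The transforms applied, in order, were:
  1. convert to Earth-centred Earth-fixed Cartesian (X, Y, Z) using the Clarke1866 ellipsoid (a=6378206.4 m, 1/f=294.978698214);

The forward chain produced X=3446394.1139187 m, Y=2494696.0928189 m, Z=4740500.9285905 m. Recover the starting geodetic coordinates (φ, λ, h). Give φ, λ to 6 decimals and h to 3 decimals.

start: X=3446394.1139, Y=2494696.0928, Z=4740500.9286 m
→ geod (Bowring, a=6378206.400): φ=48.28565400°, λ=35.89915800°, h=3529.1850 m

φ=48.285654°, λ=35.899158°, h=3529.185 m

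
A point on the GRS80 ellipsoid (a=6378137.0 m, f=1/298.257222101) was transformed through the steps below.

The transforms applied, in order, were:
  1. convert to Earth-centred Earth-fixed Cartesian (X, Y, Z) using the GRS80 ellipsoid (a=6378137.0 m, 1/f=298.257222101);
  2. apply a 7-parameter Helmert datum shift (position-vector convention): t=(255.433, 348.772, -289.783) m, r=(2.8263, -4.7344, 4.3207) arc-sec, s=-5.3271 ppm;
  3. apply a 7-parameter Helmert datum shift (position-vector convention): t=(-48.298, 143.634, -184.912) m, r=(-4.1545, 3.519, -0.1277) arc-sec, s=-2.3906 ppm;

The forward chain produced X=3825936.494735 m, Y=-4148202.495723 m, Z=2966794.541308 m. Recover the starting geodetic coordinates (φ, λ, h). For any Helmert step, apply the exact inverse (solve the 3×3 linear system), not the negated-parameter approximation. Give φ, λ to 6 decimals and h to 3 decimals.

start: X=3825936.4947, Y=-4148202.4957, Z=2966794.5413 m
→ Helmert⁻¹: X=3825945.8892, Y=-4148413.4376, Z=2966968.2635
→ Helmert⁻¹: X=3825692.0365, Y=-4148823.7906, Z=2967242.8906
→ geod (Bowring, a=6378137.000): φ=27.89344700°, λ=-47.32038700°, h=2498.0390 m

φ=27.893447°, λ=-47.320387°, h=2498.039 m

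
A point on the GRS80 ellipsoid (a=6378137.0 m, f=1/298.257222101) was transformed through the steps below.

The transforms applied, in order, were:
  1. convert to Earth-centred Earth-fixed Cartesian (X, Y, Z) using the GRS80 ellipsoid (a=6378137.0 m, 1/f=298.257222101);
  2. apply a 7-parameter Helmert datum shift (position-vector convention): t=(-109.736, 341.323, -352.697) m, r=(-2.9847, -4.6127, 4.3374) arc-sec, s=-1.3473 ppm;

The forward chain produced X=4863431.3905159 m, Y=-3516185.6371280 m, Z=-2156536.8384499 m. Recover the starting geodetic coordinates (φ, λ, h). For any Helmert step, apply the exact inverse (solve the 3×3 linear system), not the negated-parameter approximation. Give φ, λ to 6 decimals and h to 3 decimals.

start: X=4863431.3905, Y=-3516185.6371, Z=-2156536.8384 m
→ Helmert⁻¹: X=4863425.5086, Y=-3516602.7647, Z=-2156346.6933
→ geod (Bowring, a=6378137.000): φ=-19.88582600°, λ=-35.86960700°, h=1562.3300 m

φ=-19.885826°, λ=-35.869607°, h=1562.330 m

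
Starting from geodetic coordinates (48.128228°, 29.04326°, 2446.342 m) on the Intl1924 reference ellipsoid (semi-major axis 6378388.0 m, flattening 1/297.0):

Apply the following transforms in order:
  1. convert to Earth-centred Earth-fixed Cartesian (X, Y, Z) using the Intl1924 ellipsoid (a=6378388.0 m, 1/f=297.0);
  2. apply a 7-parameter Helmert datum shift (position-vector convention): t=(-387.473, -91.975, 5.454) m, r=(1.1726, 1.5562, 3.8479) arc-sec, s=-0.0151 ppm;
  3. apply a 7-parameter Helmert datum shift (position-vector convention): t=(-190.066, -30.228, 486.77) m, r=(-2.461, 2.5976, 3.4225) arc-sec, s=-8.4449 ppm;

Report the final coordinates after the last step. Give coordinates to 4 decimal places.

start: φ=48.128228°, λ=29.043260°, h=2446.342 m
→ ECEF (a=6378388.000, f=1/297.0): X=3730391.8793, Y=2071473.4929, Z=4728315.0817
→ Helmert 7p (PV): X=3730001.3799, Y=2071424.1975, Z=4728304.0959
→ Helmert 7p (PV): X=3729804.9896, Y=2071494.7812, Z=4728679.2478

X=3729804.9896 m, Y=2071494.7812 m, Z=4728679.2478 m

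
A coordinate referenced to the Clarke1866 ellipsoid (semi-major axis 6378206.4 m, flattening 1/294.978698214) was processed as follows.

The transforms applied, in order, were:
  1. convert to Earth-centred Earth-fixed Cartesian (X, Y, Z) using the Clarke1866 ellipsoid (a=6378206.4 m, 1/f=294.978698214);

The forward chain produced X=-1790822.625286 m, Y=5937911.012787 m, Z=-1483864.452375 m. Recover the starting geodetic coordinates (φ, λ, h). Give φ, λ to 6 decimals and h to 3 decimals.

φ=-13.543562°, λ=106.782857°, h=92.082 m

start: X=-1790822.6253, Y=5937911.0128, Z=-1483864.4524 m
→ geod (Bowring, a=6378206.400): φ=-13.54356200°, λ=106.78285700°, h=92.0820 m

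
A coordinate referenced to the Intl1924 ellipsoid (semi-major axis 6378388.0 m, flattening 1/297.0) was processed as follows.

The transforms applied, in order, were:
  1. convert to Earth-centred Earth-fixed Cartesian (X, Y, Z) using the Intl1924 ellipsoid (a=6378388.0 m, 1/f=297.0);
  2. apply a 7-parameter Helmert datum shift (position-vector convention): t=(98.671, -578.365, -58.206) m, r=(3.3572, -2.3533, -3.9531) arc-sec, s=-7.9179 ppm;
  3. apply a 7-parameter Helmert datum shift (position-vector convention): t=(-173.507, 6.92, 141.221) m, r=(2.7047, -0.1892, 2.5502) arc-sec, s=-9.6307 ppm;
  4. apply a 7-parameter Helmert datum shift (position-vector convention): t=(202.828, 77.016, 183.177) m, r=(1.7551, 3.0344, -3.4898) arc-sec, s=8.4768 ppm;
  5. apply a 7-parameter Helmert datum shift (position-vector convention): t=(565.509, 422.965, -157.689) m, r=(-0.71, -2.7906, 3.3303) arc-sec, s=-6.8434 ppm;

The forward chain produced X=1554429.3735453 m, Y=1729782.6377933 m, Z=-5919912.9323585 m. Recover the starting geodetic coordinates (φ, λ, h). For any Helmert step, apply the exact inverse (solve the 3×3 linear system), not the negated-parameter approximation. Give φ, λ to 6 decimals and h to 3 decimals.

φ=-68.689821°, λ=48.068452°, h=610.689 m

start: X=1554429.3735, Y=1729782.6378, Z=-5919912.9324 m
→ Helmert⁻¹: X=1553822.3299, Y=1729366.7970, Z=-5919810.8241
→ Helmert⁻¹: X=1553664.1643, Y=1729251.0362, Z=-5919935.6768
→ Helmert⁻¹: X=1553868.5845, Y=1729163.9290, Z=-5920158.0123
→ Helmert⁻¹: X=1553681.5222, Y=1729689.4086, Z=-5920192.5602
→ geod (Bowring, a=6378388.000): φ=-68.68982100°, λ=48.06845200°, h=610.6890 m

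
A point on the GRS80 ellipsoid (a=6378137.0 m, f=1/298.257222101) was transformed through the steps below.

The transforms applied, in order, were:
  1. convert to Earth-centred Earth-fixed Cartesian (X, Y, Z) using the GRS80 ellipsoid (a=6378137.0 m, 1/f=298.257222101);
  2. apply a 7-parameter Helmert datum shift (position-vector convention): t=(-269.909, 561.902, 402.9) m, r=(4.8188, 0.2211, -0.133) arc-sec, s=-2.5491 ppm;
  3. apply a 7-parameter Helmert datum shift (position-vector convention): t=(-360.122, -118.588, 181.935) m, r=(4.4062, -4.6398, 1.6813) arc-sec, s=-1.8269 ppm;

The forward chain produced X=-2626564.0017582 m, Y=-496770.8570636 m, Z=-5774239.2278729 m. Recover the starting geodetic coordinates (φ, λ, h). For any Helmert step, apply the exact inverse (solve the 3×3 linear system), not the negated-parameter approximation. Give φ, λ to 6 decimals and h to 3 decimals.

φ=-65.309899°, λ=-169.273601°, h=2799.286 m

start: X=-2626564.0018, Y=-496770.8571, Z=-5774239.2279 m
→ Helmert⁻¹: X=-2626342.6174, Y=-496755.1197, Z=-5774362.0226
→ Helmert⁻¹: X=-2626072.8917, Y=-497454.8941, Z=-5774770.8364
→ geod (Bowring, a=6378137.000): φ=-65.30989900°, λ=-169.27360100°, h=2799.2860 m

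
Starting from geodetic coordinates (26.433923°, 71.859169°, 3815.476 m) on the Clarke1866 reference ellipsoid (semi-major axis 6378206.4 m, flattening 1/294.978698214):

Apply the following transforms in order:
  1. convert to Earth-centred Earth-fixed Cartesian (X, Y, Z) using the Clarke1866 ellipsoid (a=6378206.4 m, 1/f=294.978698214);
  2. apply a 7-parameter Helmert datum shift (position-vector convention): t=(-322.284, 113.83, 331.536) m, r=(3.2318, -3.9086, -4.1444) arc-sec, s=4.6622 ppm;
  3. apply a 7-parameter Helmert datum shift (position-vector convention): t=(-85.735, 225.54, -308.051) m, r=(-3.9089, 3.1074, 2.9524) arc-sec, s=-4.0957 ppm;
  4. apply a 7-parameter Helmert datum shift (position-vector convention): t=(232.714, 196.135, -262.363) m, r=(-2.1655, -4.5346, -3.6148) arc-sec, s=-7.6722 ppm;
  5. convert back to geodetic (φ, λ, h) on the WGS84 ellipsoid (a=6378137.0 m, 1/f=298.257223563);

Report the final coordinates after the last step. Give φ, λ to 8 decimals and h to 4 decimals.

φ=26.42817295°, λ=71.86198994°, h=4092.9625 m

start: φ=26.433923°, λ=71.859169°, h=3815.476 m
→ ECEF (a=6378206.400, f=1/294.978698214): X=1780509.0444, Y=5434356.8285, Z=2823730.1509
→ Helmert 7p (PV): X=1780250.7441, Y=5434415.9763, Z=2824193.7385
→ Helmert 7p (PV): X=1780122.4784, Y=5434698.2610, Z=2823744.3143
→ Helmert 7p (PV): X=1780374.6998, Y=5434851.1487, Z=2823442.3650
→ geod (Bowring, a=6378137.000): φ=26.42817295°, λ=71.86198994°, h=4092.9625 m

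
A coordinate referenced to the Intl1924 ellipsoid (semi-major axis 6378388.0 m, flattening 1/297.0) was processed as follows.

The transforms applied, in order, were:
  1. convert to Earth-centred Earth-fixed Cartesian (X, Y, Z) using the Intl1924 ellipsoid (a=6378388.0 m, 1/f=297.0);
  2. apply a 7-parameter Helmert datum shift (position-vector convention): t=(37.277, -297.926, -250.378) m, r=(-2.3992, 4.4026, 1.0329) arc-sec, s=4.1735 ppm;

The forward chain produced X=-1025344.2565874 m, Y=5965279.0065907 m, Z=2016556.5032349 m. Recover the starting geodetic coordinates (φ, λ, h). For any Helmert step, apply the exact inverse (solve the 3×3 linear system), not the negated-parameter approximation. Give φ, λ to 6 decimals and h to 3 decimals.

φ=18.544055°, λ=99.753025°, h=3946.931 m

start: X=-1025344.2566, Y=5965279.0066, Z=2016556.5032 m
→ Helmert⁻¹: X=-1025390.4293, Y=5965533.7109, Z=2016845.9668
→ geod (Bowring, a=6378388.000): φ=18.54405500°, λ=99.75302500°, h=3946.9310 m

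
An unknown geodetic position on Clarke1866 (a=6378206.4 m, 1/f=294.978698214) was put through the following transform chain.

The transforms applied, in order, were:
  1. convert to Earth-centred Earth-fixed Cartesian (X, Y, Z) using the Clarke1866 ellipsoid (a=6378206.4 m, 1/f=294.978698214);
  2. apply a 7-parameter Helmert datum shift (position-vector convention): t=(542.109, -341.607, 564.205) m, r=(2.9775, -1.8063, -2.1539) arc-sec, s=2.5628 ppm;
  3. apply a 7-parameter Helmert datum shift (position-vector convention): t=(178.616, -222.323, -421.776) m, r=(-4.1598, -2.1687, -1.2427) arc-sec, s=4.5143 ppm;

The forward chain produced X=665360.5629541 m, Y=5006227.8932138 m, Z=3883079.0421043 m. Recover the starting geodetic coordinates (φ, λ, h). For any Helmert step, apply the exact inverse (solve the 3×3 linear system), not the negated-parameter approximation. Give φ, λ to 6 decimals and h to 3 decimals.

φ=37.741066°, λ=82.438399°, h=592.091 m

start: X=665360.5630, Y=5006227.8932, Z=3883079.0421 m
→ Helmert⁻¹: X=665189.6145, Y=5006353.3021, Z=3883577.2575
→ Helmert⁻¹: X=664627.5232, Y=5006745.0696, Z=3882925.0069
→ geod (Bowring, a=6378206.400): φ=37.74106600°, λ=82.43839900°, h=592.0910 m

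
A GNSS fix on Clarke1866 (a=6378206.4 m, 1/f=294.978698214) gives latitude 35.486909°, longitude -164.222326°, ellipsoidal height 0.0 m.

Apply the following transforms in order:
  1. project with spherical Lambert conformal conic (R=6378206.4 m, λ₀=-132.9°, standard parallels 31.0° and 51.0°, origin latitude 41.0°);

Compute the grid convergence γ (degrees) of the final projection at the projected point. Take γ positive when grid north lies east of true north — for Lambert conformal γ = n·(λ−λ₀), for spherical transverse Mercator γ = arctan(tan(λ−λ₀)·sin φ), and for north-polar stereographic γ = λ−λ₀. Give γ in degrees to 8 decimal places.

-20.65552425

start: φ=35.486909°, λ=-164.222326°, h=0.000 m
→ into lcc (λ₀=-132.9°): φ=35.48690900°, λ−λ₀=-31.32232600°
convergence γ = -20.65552425°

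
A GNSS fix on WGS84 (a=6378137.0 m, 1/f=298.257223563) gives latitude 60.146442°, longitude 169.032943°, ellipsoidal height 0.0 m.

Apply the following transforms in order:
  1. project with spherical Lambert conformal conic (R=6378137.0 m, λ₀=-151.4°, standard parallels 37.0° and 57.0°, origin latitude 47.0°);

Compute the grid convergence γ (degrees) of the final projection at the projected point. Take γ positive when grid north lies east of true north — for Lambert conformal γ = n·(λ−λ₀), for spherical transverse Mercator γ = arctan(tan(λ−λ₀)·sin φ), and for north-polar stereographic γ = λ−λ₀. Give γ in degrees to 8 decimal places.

start: φ=60.146442°, λ=169.032943°, h=0.000 m
→ into lcc (λ₀=-151.4°): φ=60.14644200°, λ−λ₀=-39.56705700°
convergence γ = -29.08760702°

-29.08760702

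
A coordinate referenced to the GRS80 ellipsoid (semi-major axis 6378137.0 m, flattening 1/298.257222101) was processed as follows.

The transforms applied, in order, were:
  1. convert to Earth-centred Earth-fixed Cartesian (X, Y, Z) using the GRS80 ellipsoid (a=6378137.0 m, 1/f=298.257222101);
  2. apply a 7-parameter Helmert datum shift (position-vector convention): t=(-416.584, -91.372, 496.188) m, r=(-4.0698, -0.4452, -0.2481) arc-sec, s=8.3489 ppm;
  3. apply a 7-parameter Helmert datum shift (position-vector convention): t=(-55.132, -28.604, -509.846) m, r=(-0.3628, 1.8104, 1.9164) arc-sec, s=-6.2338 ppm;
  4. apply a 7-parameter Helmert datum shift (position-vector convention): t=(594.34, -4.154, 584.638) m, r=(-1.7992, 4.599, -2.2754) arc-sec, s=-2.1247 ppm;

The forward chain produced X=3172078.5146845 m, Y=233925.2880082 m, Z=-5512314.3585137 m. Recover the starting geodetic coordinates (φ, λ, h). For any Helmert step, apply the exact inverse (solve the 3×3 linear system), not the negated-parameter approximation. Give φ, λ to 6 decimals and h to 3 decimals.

φ=-60.182293°, λ=4.222991°, h=2515.514 m

start: X=3172078.5147, Y=233925.2880, Z=-5512314.3585 m
→ Helmert⁻¹: X=3171611.2491, Y=234013.0137, Z=-5512837.9525
→ Helmert⁻¹: X=3171736.7092, Y=234023.3039, Z=-5512334.2193
→ Helmert⁻¹: X=3172114.6289, Y=234225.3093, Z=-5512786.6068
→ geod (Bowring, a=6378137.000): φ=-60.18229300°, λ=4.22299100°, h=2515.5140 m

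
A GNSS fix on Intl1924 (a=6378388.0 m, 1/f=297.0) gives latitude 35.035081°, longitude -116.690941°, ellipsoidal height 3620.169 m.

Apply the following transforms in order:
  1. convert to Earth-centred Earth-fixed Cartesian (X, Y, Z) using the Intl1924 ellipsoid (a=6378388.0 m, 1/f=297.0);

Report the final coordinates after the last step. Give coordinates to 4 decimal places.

X=-2349823.0177 m, Y=-4673943.8786 m, Z=3643189.1516 m

start: φ=35.035081°, λ=-116.690941°, h=3620.169 m
→ ECEF (a=6378388.000, f=1/297.0): X=-2349823.0177, Y=-4673943.8786, Z=3643189.1516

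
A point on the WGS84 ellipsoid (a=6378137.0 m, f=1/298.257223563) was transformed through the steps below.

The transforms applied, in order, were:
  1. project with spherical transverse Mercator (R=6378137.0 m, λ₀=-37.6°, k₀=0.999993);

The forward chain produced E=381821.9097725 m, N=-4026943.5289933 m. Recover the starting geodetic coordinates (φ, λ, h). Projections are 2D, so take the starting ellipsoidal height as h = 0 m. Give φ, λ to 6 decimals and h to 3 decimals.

start: E=381821.9098, N=-4026943.5290 m
→ tm⁻¹: φ=-36.09997800°, λ=-33.35609700°

φ=-36.099978°, λ=-33.356097°, h=0.000 m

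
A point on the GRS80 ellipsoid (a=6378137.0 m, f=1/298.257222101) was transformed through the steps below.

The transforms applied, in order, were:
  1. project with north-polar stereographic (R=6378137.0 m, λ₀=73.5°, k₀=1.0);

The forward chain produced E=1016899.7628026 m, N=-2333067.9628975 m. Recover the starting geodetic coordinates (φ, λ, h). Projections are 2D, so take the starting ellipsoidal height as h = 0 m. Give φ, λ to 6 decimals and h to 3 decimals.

φ=67.433715°, λ=97.050642°, h=0.000 m

start: E=1016899.7628, N=-2333067.9629 m
→ stereo⁻¹: φ=67.43371500°, λ=97.05064200°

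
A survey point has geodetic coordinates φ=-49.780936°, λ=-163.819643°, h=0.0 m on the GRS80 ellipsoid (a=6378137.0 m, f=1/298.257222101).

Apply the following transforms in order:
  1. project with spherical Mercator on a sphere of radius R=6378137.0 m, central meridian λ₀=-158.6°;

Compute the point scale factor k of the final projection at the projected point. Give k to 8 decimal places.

start: φ=-49.780936°, λ=-163.819643°, h=0.000 m
→ into merc (λ₀=-158.6°): φ=-49.78093600°, λ−λ₀=-5.21964300°
scale k = 1.54867855

1.54867855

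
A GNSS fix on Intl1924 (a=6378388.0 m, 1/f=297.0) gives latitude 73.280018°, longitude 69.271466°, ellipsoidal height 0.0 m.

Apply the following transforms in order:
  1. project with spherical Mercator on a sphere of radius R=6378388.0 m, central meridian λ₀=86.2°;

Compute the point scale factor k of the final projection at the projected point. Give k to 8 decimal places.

3.47590880

start: φ=73.280018°, λ=69.271466°, h=0.000 m
→ into merc (λ₀=86.2°): φ=73.28001800°, λ−λ₀=-16.92853400°
scale k = 3.47590880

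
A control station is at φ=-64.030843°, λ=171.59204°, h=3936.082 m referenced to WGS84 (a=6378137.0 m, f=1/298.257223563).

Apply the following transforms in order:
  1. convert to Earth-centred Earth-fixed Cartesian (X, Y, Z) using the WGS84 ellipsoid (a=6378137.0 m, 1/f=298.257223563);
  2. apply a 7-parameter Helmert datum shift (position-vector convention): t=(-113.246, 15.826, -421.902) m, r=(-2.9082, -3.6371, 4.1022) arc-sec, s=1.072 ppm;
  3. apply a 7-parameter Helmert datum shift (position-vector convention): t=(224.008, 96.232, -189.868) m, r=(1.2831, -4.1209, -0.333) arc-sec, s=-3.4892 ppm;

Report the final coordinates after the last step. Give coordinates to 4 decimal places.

start: φ=-64.030843°, λ=171.592040°, h=3936.082 m
→ ECEF (a=6378137.000, f=1/298.257223563): X=-2772096.9903, Y=409741.1977, Z=-5714760.0119
→ Helmert 7p (PV): X=-2772120.5875, Y=409621.7568, Z=-5715242.6981
→ Helmert 7p (PV): X=-2771772.0631, Y=409756.5873, Z=-5715465.4595

X=-2771772.0631 m, Y=409756.5873 m, Z=-5715465.4595 m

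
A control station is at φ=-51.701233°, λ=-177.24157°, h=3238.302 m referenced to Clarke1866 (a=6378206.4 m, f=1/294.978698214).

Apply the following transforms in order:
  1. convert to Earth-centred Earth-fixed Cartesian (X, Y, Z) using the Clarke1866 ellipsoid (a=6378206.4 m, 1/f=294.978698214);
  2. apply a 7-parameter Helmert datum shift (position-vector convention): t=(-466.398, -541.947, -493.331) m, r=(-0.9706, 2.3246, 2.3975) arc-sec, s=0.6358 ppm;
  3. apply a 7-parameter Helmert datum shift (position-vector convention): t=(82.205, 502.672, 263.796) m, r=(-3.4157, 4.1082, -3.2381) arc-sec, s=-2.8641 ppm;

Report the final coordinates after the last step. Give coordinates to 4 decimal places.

start: φ=-51.701233°, λ=-177.241570°, h=3238.302 m
→ ECEF (a=6378206.400, f=1/294.978698214): X=-3958651.0899, Y=-190731.4366, Z=-4984606.6799
→ Helmert 7p (PV): X=-3959173.9644, Y=-191342.9735, Z=-4985057.6687
→ Helmert 7p (PV): X=-3959182.7114, Y=-190860.1508, Z=-4984697.5713

X=-3959182.7114 m, Y=-190860.1508 m, Z=-4984697.5713 m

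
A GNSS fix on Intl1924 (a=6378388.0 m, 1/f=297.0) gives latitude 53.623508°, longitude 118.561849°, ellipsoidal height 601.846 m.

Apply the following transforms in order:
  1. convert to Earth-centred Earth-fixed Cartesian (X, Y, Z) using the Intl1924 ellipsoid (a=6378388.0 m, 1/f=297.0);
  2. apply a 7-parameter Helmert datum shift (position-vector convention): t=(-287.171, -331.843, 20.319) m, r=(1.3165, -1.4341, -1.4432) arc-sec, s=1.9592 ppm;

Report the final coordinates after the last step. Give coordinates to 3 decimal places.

X=-1813082.567 m, Y=3329801.801 m, Z=5112628.213 m

start: φ=53.623508°, λ=118.561849°, h=601.846 m
→ ECEF (a=6378388.000, f=1/297.0): X=-1812779.5989, Y=3330147.0673, Z=5112589.2262
→ Helmert 7p (PV): X=-1813082.5674, Y=3329801.8009, Z=5112628.2130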